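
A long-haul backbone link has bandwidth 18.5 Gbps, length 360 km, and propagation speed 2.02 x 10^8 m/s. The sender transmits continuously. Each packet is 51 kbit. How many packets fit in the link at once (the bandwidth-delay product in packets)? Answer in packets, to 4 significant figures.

Propagation delay = 360000 / 202000000 = 0.00178218 s.
BDP = R × t_prop = 18500000000 × 0.00178218 = 32970300 bits.
In packets of 51000 bits: 646.5 packets.

646.5 packets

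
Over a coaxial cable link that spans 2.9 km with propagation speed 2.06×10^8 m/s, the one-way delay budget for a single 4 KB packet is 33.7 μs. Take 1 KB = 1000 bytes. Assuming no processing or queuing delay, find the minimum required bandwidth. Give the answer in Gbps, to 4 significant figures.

L = 32000 bits.
Propagation delay = 2900 / 206000000 = 14.0777 μs.
Transmission budget = 33.7 − 14.0777 = 19.6223 μs.
R ≥ L / t_tx = 32000 bits / 1.96223e-05 s = 1.631 Gbps.

1.631 Gbps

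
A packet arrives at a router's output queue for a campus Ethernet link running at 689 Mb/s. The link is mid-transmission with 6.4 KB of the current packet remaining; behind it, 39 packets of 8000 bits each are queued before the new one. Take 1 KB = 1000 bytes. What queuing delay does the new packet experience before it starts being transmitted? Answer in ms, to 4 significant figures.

Each queued packet: L/R = 8000/689000000 = 0.011611 ms.
39 queued → 0.45283 ms.
Plus remaining 51200 bits of current packet: 0.0743106 ms.
Queuing delay = 0.5271 ms.

0.5271 ms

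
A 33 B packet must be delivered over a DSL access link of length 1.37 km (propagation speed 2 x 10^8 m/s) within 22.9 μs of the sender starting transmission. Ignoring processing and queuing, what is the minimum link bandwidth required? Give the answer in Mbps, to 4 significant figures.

L = 264 bits.
Propagation delay = 1370 / 200000000 = 6.85 μs.
Transmission budget = 22.9 − 6.85 = 16.05 μs.
R ≥ L / t_tx = 264 bits / 1.605e-05 s = 16.45 Mbps.

16.45 Mbps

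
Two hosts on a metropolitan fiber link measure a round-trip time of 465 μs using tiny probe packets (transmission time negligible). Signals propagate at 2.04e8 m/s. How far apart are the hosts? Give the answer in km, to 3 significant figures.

One-way propagation = RTT/2 = 232.5 μs.
d = s × t = 204000000 × 0.0002325 = 47.4 km.

47.4 km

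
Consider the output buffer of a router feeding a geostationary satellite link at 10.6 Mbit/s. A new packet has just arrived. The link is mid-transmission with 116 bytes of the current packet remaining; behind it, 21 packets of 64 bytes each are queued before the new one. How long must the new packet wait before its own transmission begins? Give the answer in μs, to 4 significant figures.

1102 μs

Each queued packet: L/R = 512/10600000 = 48.3019 μs.
21 queued → 1014.34 μs.
Plus remaining 928 bits of current packet: 87.5472 μs.
Queuing delay = 1102 μs.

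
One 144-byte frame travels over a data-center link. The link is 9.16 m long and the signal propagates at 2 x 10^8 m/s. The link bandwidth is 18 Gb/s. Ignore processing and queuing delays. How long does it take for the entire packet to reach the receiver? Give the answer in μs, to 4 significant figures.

L = 144 × 8 = 1152 bits.
Transmission delay = L/R = 1152 / 18000000000 = 0.064 μs.
Propagation delay = d/s = 9.16 m / 200000000 m/s = 0.0458 μs.
Total = 0.1098 μs.

0.1098 μs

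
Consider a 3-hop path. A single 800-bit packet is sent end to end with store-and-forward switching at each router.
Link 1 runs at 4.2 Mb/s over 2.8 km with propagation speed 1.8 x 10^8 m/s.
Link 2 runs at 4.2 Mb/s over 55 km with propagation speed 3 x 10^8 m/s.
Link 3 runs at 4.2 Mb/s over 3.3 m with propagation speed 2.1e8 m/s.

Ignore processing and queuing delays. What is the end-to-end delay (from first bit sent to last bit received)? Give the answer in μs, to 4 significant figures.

Transmission delay per hop = L/R = 800/4200000 = 190.476 μs; 3 hops → 571.429 μs.
Propagation delays (d/s per hop): 15.5556, 183.333, 0.0157143 μs; sum = 198.905 μs.
End-to-end = 770.3 μs.

770.3 μs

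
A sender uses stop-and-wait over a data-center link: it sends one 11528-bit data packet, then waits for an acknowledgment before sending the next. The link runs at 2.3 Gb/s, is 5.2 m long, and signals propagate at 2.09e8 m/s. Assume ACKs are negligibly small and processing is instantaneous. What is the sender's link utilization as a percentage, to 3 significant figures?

t_tx = L/R = 11528/2300000000 = 5.01217e-06 s.
t_prop = 5.2/209000000 = 2.48804e-08 s; RTT = 4.97608e-08 s.
Cycle = t_tx + RTT = 5.06193e-06 s.
Utilization = t_tx / cycle = 5.01217e-06/5.06193e-06 = 99.0 %.

99.0 %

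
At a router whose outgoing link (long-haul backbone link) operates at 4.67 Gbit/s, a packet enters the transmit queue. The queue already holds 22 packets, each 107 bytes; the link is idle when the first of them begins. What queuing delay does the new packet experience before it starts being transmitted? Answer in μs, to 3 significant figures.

4.03 μs

Each queued packet: L/R = 856/4670000000 = 0.183298 μs.
22 queued → 4.03255 μs.
Queuing delay = 4.03 μs.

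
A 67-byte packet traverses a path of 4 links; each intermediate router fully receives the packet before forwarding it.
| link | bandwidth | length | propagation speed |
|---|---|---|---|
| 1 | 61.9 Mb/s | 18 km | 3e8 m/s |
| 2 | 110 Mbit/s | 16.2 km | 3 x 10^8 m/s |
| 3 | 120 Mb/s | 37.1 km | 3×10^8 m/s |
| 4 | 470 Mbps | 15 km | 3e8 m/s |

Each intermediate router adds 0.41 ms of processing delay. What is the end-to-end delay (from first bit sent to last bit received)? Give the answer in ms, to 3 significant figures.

1.54 ms

L = 67 × 8 = 536 bits.
Transmission delays (L/R per hop): 0.00865913, 0.00487273, 0.00446667, 0.00114043 ms; sum = 0.0191389 ms.
Propagation delays (d/s per hop): 0.06, 0.054, 0.123667, 0.05 ms; sum = 0.287667 ms.
Processing at 3 router(s): 3 × 0.41 ms = 1.23 ms.
End-to-end = 1.54 ms.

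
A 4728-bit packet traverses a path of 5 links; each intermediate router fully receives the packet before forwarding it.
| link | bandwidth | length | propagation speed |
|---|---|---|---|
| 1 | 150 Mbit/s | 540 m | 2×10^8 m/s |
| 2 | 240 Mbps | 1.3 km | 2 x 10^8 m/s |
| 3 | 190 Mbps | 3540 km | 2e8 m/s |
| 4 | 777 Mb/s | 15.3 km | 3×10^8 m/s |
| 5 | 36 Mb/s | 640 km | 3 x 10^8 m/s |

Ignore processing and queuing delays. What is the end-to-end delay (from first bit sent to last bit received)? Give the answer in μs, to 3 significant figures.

Transmission delays (L/R per hop): 31.52, 19.7, 24.8842, 6.08494, 131.333 μs; sum = 213.522 μs.
Propagation delays (d/s per hop): 2.7, 6.5, 17700, 51, 2133.33 μs; sum = 19893.5 μs.
End-to-end = 20100 μs.

20100 μs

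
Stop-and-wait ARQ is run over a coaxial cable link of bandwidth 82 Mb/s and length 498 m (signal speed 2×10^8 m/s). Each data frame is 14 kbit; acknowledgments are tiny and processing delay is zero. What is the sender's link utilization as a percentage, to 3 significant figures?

97.2 %

t_tx = L/R = 14000/82000000 = 0.000170732 s.
t_prop = 498/200000000 = 2.49e-06 s; RTT = 4.98e-06 s.
Cycle = t_tx + RTT = 0.000175712 s.
Utilization = t_tx / cycle = 0.000170732/0.000175712 = 97.2 %.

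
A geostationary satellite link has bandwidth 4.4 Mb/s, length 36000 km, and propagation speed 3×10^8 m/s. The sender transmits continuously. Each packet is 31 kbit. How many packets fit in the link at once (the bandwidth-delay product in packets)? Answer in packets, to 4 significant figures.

Propagation delay = 36000000 / 300000000 = 0.12 s.
BDP = R × t_prop = 4400000 × 0.12 = 528000 bits.
In packets of 31000 bits: 17.03 packets.

17.03 packets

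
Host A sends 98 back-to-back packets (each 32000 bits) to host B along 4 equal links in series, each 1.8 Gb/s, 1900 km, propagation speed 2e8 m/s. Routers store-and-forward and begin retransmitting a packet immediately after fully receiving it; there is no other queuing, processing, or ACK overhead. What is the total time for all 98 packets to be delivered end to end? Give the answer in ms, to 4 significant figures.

Per-hop transmission t_tx = L/R = 32000/1800000000 = 0.0177778 ms.
Per-hop propagation t_prop = 1900000/200000000 = 9.5 ms.
Pipeline fill: first packet needs 4·t_tx to clear all hops; remaining 97 packets each add one t_tx.
Total = (4+98-1)·t_tx + 4·t_prop = 101·0.0177778 + 4·9.5 = 39.80 ms.

39.80 ms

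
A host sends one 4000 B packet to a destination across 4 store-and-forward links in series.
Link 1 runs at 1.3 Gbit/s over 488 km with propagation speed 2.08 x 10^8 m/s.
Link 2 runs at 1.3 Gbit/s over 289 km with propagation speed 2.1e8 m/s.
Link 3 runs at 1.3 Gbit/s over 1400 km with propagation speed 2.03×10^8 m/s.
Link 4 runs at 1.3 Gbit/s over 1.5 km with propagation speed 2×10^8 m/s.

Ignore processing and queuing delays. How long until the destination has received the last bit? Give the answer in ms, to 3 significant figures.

10.7 ms

L = 4000 × 8 = 32000 bits.
Transmission delay per hop = L/R = 32000/1300000000 = 0.0246154 ms; 4 hops → 0.0984615 ms.
Propagation delays (d/s per hop): 2.34615, 1.37619, 6.89655, 0.0075 ms; sum = 10.6264 ms.
End-to-end = 10.7 ms.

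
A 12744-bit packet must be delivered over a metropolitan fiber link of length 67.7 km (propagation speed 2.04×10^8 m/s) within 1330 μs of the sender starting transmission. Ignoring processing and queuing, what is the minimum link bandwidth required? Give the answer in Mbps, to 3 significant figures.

Propagation delay = 67700 / 204000000 = 331.863 μs.
Transmission budget = 1330 − 331.863 = 998.137 μs.
R ≥ L / t_tx = 12744 bits / 0.000998137 s = 12.8 Mbps.

12.8 Mbps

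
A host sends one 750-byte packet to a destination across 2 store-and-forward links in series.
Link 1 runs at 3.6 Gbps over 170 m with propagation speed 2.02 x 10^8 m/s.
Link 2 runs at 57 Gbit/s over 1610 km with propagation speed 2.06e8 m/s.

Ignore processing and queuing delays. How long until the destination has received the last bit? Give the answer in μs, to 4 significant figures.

7818 μs

L = 750 × 8 = 6000 bits.
Transmission delays (L/R per hop): 1.66667, 0.105263 μs; sum = 1.77193 μs.
Propagation delays (d/s per hop): 0.841584, 7815.53 μs; sum = 7816.38 μs.
End-to-end = 7818 μs.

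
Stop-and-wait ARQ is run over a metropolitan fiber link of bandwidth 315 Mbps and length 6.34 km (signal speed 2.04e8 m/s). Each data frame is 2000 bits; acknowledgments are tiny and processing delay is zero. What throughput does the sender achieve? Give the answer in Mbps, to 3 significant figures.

29.2 Mbps

t_tx = L/R = 2000/315000000 = 6.34921e-06 s.
t_prop = 6340/204000000 = 3.10784e-05 s; RTT = 6.21569e-05 s.
Cycle = t_tx + RTT = 6.85061e-05 s.
Throughput = L / cycle = 2000 / 6.85061e-05 = 29.2 Mbps.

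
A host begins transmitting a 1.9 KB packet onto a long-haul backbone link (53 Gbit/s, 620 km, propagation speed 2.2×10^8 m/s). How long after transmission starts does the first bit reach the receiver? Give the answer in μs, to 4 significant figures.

2818 μs

First bit experiences only propagation delay: d/s = 620000/2.2e+08 = 2818 μs.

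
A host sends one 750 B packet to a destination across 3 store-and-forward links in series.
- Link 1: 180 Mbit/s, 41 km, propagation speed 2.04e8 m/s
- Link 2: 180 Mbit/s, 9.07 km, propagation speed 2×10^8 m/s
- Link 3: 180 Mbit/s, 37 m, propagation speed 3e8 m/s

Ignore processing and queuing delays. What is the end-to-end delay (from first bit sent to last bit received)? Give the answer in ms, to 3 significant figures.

0.346 ms

L = 750 × 8 = 6000 bits.
Transmission delay per hop = L/R = 6000/180000000 = 0.0333333 ms; 3 hops → 0.1 ms.
Propagation delays (d/s per hop): 0.20098, 0.04535, 0.000123333 ms; sum = 0.246454 ms.
End-to-end = 0.346 ms.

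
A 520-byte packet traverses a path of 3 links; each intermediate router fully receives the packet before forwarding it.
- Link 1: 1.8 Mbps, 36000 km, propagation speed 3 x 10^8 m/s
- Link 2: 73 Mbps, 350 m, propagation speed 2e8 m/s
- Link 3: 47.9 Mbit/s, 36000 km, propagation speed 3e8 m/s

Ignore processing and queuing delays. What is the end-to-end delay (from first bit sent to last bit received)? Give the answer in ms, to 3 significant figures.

242 ms

L = 520 × 8 = 4160 bits.
Transmission delays (L/R per hop): 2.31111, 0.0569863, 0.0868476 ms; sum = 2.45495 ms.
Propagation delays (d/s per hop): 120, 0.00175, 120 ms; sum = 240.002 ms.
End-to-end = 242 ms.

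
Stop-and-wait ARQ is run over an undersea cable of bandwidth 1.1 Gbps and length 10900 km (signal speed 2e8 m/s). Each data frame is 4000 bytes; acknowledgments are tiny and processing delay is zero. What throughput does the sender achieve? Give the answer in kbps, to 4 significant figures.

t_tx = L/R = 32000/1100000000 = 2.90909e-05 s.
t_prop = 10900000/200000000 = 0.0545 s; RTT = 0.109 s.
Cycle = t_tx + RTT = 0.109029 s.
Throughput = L / cycle = 32000 / 0.109029 = 293.5 kbps.

293.5 kbps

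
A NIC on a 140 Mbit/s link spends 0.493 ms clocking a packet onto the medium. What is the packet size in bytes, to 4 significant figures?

8628 bytes

L = R × t_tx = 140000000 b/s × 0.000493 s = 69020 bits.
In bytes: 69020 / 8 = 8628 bytes.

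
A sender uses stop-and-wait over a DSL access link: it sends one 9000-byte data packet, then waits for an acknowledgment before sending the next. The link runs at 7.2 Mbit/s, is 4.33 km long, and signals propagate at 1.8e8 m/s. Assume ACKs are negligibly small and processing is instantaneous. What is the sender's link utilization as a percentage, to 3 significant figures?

99.5 %

t_tx = L/R = 72000/7200000 = 0.01 s.
t_prop = 4330/180000000 = 2.40556e-05 s; RTT = 4.81111e-05 s.
Cycle = t_tx + RTT = 0.0100481 s.
Utilization = t_tx / cycle = 0.01/0.0100481 = 99.5 %.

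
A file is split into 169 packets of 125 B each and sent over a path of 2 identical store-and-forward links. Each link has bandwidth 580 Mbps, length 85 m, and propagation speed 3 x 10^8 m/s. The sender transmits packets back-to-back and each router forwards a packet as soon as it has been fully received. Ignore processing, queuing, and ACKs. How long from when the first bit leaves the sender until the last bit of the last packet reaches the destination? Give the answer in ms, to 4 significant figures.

Per-hop transmission t_tx = L/R = 1000/580000000 = 0.00172414 ms.
Per-hop propagation t_prop = 85/300000000 = 0.000283333 ms.
Pipeline fill: first packet needs 2·t_tx to clear all hops; remaining 168 packets each add one t_tx.
Total = (2+169-1)·t_tx + 2·t_prop = 170·0.00172414 + 2·0.000283333 = 0.2937 ms.

0.2937 ms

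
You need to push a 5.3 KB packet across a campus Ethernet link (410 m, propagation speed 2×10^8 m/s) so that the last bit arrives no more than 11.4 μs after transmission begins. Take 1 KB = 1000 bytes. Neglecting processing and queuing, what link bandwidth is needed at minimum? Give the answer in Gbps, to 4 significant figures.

L = 42400 bits.
Propagation delay = 410 / 200000000 = 2.05 μs.
Transmission budget = 11.4 − 2.05 = 9.35 μs.
R ≥ L / t_tx = 42400 bits / 9.35e-06 s = 4.535 Gbps.

4.535 Gbps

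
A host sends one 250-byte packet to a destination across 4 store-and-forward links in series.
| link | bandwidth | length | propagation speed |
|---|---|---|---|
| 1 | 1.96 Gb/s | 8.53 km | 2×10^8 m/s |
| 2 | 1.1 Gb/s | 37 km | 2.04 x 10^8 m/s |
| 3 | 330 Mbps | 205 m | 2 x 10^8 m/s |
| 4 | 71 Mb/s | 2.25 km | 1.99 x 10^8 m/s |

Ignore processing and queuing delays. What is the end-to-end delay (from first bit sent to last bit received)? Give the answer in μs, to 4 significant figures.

L = 250 × 8 = 2000 bits.
Transmission delays (L/R per hop): 1.02041, 1.81818, 6.06061, 28.169 μs; sum = 37.0682 μs.
Propagation delays (d/s per hop): 42.65, 181.373, 1.025, 11.3065 μs; sum = 236.354 μs.
End-to-end = 273.4 μs.

273.4 μs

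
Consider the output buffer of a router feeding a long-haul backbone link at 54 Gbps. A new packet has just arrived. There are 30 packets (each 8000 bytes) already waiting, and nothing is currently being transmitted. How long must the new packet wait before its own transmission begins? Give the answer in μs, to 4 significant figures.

35.56 μs

Each queued packet: L/R = 64000/54000000000 = 1.18519 μs.
30 queued → 35.5556 μs.
Queuing delay = 35.56 μs.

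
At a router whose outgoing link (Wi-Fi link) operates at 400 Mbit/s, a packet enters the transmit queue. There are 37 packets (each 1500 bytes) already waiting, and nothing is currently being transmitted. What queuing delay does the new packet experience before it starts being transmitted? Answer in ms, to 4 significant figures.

Each queued packet: L/R = 12000/400000000 = 0.03 ms.
37 queued → 1.11 ms.
Queuing delay = 1.110 ms.

1.110 ms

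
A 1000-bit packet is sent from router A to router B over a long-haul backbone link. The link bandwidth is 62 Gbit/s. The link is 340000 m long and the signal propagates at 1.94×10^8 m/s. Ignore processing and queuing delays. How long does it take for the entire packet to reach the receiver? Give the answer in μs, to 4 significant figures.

1753 μs

Transmission delay = L/R = 1000 / 62000000000 = 0.016129 μs.
Propagation delay = d/s = 340000 m / 194000000 m/s = 1752.58 μs.
Total = 1753 μs.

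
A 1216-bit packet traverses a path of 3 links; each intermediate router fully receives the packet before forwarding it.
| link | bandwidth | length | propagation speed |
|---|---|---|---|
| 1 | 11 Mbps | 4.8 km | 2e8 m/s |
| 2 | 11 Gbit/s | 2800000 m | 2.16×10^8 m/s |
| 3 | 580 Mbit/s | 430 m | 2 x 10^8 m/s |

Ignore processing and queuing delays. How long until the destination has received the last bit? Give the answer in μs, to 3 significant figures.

Transmission delays (L/R per hop): 110.545, 0.110545, 2.09655 μs; sum = 112.753 μs.
Propagation delays (d/s per hop): 24, 12963, 2.15 μs; sum = 12989.1 μs.
End-to-end = 13100 μs.

13100 μs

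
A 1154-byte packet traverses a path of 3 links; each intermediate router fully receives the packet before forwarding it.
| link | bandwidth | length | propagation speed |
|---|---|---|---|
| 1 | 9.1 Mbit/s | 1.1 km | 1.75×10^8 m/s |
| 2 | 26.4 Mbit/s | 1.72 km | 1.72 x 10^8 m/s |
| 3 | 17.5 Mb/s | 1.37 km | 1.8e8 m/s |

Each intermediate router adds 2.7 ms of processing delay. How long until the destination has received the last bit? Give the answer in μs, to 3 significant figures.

L = 1154 × 8 = 9232 bits.
Transmission delays (L/R per hop): 1014.51, 349.697, 527.543 μs; sum = 1891.75 μs.
Propagation delays (d/s per hop): 6.28571, 10, 7.61111 μs; sum = 23.8968 μs.
Processing at 2 router(s): 2 × 2.7 ms = 5400 μs.
End-to-end = 7320 μs.

7320 μs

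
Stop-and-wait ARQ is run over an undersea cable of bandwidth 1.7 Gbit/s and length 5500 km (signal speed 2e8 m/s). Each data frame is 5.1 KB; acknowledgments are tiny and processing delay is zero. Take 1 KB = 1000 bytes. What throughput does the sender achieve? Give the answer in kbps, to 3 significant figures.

t_tx = L/R = 40800/1700000000 = 2.4e-05 s.
t_prop = 5500000/200000000 = 0.0275 s; RTT = 0.055 s.
Cycle = t_tx + RTT = 0.055024 s.
Throughput = L / cycle = 40800 / 0.055024 = 741 kbps.

741 kbps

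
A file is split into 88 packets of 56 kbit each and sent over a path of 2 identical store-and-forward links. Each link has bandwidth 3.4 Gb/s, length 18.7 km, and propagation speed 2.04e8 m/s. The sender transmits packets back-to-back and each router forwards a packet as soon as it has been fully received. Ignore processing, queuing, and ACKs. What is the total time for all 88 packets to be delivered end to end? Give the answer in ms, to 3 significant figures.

1.65 ms

Per-hop transmission t_tx = L/R = 56000/3400000000 = 0.0164706 ms.
Per-hop propagation t_prop = 18700/204000000 = 0.0916667 ms.
Pipeline fill: first packet needs 2·t_tx to clear all hops; remaining 87 packets each add one t_tx.
Total = (2+88-1)·t_tx + 2·t_prop = 89·0.0164706 + 2·0.0916667 = 1.65 ms.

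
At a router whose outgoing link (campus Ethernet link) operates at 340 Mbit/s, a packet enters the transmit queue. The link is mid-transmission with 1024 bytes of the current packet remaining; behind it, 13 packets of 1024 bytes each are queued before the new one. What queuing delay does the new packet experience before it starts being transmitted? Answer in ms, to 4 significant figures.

0.3373 ms

Each queued packet: L/R = 8192/340000000 = 0.0240941 ms.
13 queued → 0.313224 ms.
Plus remaining 8192 bits of current packet: 0.0240941 ms.
Queuing delay = 0.3373 ms.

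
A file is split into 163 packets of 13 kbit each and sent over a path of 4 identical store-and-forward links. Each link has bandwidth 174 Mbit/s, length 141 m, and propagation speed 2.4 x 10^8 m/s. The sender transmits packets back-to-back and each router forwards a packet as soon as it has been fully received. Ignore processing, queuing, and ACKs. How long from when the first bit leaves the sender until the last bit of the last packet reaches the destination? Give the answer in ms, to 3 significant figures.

Per-hop transmission t_tx = L/R = 13000/174000000 = 0.0747126 ms.
Per-hop propagation t_prop = 141/240000000 = 0.0005875 ms.
Pipeline fill: first packet needs 4·t_tx to clear all hops; remaining 162 packets each add one t_tx.
Total = (4+163-1)·t_tx + 4·t_prop = 166·0.0747126 + 4·0.0005875 = 12.4 ms.

12.4 ms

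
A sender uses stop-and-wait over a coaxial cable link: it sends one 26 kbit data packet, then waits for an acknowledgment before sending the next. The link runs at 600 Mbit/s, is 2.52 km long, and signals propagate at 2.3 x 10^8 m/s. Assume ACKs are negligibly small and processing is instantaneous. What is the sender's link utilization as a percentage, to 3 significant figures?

66.4 %

t_tx = L/R = 26000/600000000 = 4.33333e-05 s.
t_prop = 2520/2.3e+08 = 1.09565e-05 s; RTT = 2.1913e-05 s.
Cycle = t_tx + RTT = 6.52464e-05 s.
Utilization = t_tx / cycle = 4.33333e-05/6.52464e-05 = 66.4 %.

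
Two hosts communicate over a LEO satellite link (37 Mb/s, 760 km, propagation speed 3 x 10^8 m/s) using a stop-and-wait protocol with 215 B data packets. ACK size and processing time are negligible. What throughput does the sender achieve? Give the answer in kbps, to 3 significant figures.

336 kbps

t_tx = L/R = 1720/37000000 = 4.64865e-05 s.
t_prop = 760000/300000000 = 0.00253333 s; RTT = 0.00506667 s.
Cycle = t_tx + RTT = 0.00511315 s.
Throughput = L / cycle = 1720 / 0.00511315 = 336 kbps.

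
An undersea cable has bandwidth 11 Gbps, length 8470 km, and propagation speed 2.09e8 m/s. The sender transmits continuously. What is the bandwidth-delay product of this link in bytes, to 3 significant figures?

55700000 bytes

Propagation delay = 8470000 / 209000000 = 0.0405263 s.
BDP = R × t_prop = 11000000000 × 0.0405263 = 445789000 bits.
In bytes: 445789000/8 = 55700000 bytes.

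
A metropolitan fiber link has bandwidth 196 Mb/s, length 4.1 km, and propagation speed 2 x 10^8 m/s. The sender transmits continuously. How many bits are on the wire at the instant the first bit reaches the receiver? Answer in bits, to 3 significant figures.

Propagation delay = 4100 / 200000000 = 2.05e-05 s.
BDP = R × t_prop = 196000000 × 2.05e-05 = 4018 bits.

4020 bits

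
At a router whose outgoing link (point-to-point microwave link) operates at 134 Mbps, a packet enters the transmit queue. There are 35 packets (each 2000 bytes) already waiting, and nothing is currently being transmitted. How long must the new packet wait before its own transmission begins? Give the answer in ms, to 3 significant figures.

Each queued packet: L/R = 16000/134000000 = 0.119403 ms.
35 queued → 4.1791 ms.
Queuing delay = 4.18 ms.

4.18 ms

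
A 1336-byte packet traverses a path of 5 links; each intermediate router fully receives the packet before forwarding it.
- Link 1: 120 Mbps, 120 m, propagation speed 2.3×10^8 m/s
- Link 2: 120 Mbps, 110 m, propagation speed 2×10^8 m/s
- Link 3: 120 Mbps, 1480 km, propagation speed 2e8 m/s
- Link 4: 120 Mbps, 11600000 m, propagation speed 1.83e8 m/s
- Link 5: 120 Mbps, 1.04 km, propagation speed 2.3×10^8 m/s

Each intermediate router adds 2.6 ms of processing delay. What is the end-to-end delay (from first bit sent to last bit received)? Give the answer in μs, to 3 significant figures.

L = 1336 × 8 = 10688 bits.
Transmission delay per hop = L/R = 10688/120000000 = 89.0667 μs; 5 hops → 445.333 μs.
Propagation delays (d/s per hop): 0.521739, 0.55, 7400, 63388, 4.52174 μs; sum = 70793.6 μs.
Processing at 4 router(s): 4 × 2.6 ms = 10400 μs.
End-to-end = 81600 μs.

81600 μs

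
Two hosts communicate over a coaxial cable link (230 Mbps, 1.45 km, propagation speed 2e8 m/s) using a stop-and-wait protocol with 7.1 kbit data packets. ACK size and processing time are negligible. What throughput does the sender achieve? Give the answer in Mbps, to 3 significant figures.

t_tx = L/R = 7100/230000000 = 3.08696e-05 s.
t_prop = 1450/200000000 = 7.25e-06 s; RTT = 1.45e-05 s.
Cycle = t_tx + RTT = 4.53696e-05 s.
Throughput = L / cycle = 7100 / 4.53696e-05 = 156 Mbps.

156 Mbps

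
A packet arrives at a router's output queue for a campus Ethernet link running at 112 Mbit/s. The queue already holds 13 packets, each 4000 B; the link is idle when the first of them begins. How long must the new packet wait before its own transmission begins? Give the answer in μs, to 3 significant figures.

3710 μs

Each queued packet: L/R = 32000/112000000 = 285.714 μs.
13 queued → 3714.29 μs.
Queuing delay = 3710 μs.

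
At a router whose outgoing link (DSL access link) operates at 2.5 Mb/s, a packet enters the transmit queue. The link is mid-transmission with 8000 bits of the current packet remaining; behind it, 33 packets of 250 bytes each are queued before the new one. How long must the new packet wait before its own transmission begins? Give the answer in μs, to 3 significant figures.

Each queued packet: L/R = 2000/2500000 = 800 μs.
33 queued → 26400 μs.
Plus remaining 8000 bits of current packet: 3200 μs.
Queuing delay = 29600 μs.

29600 μs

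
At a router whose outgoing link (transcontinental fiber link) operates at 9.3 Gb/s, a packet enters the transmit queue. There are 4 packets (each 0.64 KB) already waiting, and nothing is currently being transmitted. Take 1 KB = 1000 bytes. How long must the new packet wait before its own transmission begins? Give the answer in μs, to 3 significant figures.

Each queued packet: L/R = 5120/9300000000 = 0.550538 μs.
4 queued → 2.20215 μs.
Queuing delay = 2.20 μs.

2.20 μs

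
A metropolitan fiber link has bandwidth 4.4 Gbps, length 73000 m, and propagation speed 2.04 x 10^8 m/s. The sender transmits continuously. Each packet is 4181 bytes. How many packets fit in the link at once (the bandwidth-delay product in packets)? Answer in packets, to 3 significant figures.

Propagation delay = 73000 / 204000000 = 0.000357843 s.
BDP = R × t_prop = 4400000000 × 0.000357843 = 1574510 bits.
In packets of 33448 bits: 47.1 packets.

47.1 packets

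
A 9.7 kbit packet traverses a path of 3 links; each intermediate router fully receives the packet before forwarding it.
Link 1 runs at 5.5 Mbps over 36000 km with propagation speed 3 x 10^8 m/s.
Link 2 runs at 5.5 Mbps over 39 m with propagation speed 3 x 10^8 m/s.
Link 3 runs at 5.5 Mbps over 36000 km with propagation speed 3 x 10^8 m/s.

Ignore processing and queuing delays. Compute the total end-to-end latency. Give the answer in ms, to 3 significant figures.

245 ms

L = 9700 bits.
Transmission delay per hop = L/R = 9700/5500000 = 1.76364 ms; 3 hops → 5.29091 ms.
Propagation delays (d/s per hop): 120, 0.00013, 120 ms; sum = 240 ms.
End-to-end = 245 ms.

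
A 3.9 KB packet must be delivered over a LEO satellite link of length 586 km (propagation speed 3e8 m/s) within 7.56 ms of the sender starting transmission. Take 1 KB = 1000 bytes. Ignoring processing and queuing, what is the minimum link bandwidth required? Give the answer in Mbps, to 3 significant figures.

5.56 Mbps

L = 31200 bits.
Propagation delay = 586000 / 300000000 = 1.95333 ms.
Transmission budget = 7.56 − 1.95333 = 5.60667 ms.
R ≥ L / t_tx = 31200 bits / 0.00560667 s = 5.56 Mbps.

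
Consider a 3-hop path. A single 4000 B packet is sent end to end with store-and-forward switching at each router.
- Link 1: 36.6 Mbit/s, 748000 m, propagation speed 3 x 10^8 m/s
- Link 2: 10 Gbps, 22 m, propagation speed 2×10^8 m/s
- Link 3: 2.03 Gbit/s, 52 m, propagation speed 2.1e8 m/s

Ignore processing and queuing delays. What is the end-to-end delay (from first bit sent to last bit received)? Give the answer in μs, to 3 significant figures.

L = 4000 × 8 = 32000 bits.
Transmission delays (L/R per hop): 874.317, 3.2, 15.7635 μs; sum = 893.28 μs.
Propagation delays (d/s per hop): 2493.33, 0.11, 0.247619 μs; sum = 2493.69 μs.
End-to-end = 3390 μs.

3390 μs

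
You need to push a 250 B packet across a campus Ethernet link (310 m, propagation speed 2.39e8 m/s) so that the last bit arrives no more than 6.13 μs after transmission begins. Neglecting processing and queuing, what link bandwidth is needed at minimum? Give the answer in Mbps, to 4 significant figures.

413.8 Mbps

L = 2000 bits.
Propagation delay = 310 / 239000000 = 1.29707 μs.
Transmission budget = 6.13 − 1.29707 = 4.83293 μs.
R ≥ L / t_tx = 2000 bits / 4.83293e-06 s = 413.8 Mbps.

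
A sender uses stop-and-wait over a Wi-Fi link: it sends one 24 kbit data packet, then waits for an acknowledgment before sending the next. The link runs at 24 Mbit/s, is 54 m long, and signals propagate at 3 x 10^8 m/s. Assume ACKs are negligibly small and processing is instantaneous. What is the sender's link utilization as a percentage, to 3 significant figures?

t_tx = L/R = 24000/24000000 = 0.001 s.
t_prop = 54/300000000 = 1.8e-07 s; RTT = 3.6e-07 s.
Cycle = t_tx + RTT = 0.00100036 s.
Utilization = t_tx / cycle = 0.001/0.00100036 = 100 %.

100 %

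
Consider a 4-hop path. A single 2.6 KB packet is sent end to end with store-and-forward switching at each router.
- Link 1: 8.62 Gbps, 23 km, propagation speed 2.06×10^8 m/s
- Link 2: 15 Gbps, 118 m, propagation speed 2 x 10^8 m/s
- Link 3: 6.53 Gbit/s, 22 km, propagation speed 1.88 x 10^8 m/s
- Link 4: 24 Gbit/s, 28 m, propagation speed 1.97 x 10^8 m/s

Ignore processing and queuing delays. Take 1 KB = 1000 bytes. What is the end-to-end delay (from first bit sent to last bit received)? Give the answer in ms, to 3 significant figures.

0.237 ms

L = 20800 bits.
Transmission delays (L/R per hop): 0.00241299, 0.00138667, 0.0031853, 0.000866667 ms; sum = 0.00785162 ms.
Propagation delays (d/s per hop): 0.11165, 0.00059, 0.117021, 0.000142132 ms; sum = 0.229404 ms.
End-to-end = 0.237 ms.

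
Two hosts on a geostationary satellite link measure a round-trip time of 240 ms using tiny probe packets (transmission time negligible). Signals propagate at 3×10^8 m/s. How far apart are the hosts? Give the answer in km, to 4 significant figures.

One-way propagation = RTT/2 = 120 ms.
d = s × t = 300000000 × 0.12 = 36000 km.

36000 km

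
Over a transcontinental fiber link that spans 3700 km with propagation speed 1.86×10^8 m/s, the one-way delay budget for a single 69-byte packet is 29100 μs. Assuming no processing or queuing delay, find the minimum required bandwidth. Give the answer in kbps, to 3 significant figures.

60.0 kbps

L = 552 bits.
Propagation delay = 3700000 / 186000000 = 19892.5 μs.
Transmission budget = 29100 − 19892.5 = 9207.53 μs.
R ≥ L / t_tx = 552 bits / 0.00920753 s = 60.0 kbps.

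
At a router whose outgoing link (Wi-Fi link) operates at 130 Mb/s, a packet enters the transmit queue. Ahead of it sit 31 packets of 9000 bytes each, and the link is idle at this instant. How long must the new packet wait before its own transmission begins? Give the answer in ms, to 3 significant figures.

Each queued packet: L/R = 72000/130000000 = 0.553846 ms.
31 queued → 17.1692 ms.
Queuing delay = 17.2 ms.

17.2 ms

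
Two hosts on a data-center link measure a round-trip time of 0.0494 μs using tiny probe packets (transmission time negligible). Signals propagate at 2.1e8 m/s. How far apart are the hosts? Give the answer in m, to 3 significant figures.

5.19 m

One-way propagation = RTT/2 = 0.0247 μs.
d = s × t = 210000000 × 2.47e-08 = 5.19 m.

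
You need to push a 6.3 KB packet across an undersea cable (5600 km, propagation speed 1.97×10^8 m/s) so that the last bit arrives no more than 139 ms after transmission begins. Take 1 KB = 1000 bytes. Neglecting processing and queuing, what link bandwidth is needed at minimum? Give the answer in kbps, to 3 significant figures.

456 kbps

L = 50400 bits.
Propagation delay = 5600000 / 197000000 = 28.4264 ms.
Transmission budget = 139 − 28.4264 = 110.574 ms.
R ≥ L / t_tx = 50400 bits / 0.110574 s = 456 kbps.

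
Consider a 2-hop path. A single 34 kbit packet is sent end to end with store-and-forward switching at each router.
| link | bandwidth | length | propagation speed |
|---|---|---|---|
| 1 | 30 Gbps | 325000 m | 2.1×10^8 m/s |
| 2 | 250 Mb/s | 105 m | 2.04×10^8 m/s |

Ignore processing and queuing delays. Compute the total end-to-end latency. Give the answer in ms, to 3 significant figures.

1.69 ms

L = 34000 bits.
Transmission delays (L/R per hop): 0.00113333, 0.136 ms; sum = 0.137133 ms.
Propagation delays (d/s per hop): 1.54762, 0.000514706 ms; sum = 1.54813 ms.
End-to-end = 1.69 ms.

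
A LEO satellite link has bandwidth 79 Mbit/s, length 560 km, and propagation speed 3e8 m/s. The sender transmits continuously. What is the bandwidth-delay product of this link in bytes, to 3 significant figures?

18400 bytes

Propagation delay = 560000 / 300000000 = 0.00186667 s.
BDP = R × t_prop = 79000000 × 0.00186667 = 147467 bits.
In bytes: 147467/8 = 18400 bytes.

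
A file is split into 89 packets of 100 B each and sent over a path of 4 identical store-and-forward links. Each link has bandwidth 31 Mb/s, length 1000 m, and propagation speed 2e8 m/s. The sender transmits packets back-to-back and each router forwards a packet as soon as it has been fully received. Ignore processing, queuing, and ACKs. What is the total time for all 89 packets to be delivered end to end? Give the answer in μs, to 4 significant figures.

Per-hop transmission t_tx = L/R = 800/31000000 = 25.8065 μs.
Per-hop propagation t_prop = 1000/200000000 = 5 μs.
Pipeline fill: first packet needs 4·t_tx to clear all hops; remaining 88 packets each add one t_tx.
Total = (4+89-1)·t_tx + 4·t_prop = 92·25.8065 + 4·5 = 2394 μs.

2394 μs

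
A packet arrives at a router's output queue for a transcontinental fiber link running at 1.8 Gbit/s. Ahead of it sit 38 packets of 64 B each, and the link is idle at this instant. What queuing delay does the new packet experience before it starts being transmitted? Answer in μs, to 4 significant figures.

10.81 μs

Each queued packet: L/R = 512/1800000000 = 0.284444 μs.
38 queued → 10.8089 μs.
Queuing delay = 10.81 μs.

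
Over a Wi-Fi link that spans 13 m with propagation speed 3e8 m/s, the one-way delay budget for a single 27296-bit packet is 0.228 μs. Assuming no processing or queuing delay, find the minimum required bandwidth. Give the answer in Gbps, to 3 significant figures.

148 Gbps

Propagation delay = 13 / 300000000 = 0.0433333 μs.
Transmission budget = 0.228 − 0.0433333 = 0.184667 μs.
R ≥ L / t_tx = 27296 bits / 1.84667e-07 s = 148 Gbps.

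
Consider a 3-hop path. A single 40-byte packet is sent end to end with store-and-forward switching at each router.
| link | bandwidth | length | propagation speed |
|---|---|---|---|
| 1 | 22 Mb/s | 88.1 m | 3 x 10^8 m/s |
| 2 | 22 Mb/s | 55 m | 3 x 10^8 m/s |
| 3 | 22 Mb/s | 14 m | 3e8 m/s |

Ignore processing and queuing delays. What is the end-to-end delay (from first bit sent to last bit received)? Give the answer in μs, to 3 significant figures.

44.2 μs

L = 40 × 8 = 320 bits.
Transmission delay per hop = L/R = 320/22000000 = 14.5455 μs; 3 hops → 43.6364 μs.
Propagation delays (d/s per hop): 0.293667, 0.183333, 0.0466667 μs; sum = 0.523667 μs.
End-to-end = 44.2 μs.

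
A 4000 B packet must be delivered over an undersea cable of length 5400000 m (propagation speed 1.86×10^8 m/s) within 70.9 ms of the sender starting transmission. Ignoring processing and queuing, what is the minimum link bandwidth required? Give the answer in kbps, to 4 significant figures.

764.3 kbps

L = 32000 bits.
Propagation delay = 5400000 / 186000000 = 29.0323 ms.
Transmission budget = 70.9 − 29.0323 = 41.8677 ms.
R ≥ L / t_tx = 32000 bits / 0.0418677 s = 764.3 kbps.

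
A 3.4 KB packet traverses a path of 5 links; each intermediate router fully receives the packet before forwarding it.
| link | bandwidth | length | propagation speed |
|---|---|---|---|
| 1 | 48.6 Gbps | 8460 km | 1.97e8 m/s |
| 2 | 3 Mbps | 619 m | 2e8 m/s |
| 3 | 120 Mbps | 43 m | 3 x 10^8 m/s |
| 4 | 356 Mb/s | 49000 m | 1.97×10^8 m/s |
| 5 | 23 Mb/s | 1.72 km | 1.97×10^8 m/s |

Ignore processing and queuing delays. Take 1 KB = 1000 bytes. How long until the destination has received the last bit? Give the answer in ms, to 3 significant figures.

L = 27200 bits.
Transmission delays (L/R per hop): 0.000559671, 9.06667, 0.226667, 0.0764045, 1.18261 ms; sum = 10.5529 ms.
Propagation delays (d/s per hop): 42.9442, 0.003095, 0.000143333, 0.248731, 0.00873096 ms; sum = 43.2049 ms.
End-to-end = 53.8 ms.

53.8 ms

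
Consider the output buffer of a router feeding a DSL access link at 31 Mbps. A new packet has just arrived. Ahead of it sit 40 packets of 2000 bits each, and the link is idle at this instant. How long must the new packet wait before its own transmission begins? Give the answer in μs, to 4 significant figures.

2581 μs

Each queued packet: L/R = 2000/31000000 = 64.5161 μs.
40 queued → 2580.65 μs.
Queuing delay = 2581 μs.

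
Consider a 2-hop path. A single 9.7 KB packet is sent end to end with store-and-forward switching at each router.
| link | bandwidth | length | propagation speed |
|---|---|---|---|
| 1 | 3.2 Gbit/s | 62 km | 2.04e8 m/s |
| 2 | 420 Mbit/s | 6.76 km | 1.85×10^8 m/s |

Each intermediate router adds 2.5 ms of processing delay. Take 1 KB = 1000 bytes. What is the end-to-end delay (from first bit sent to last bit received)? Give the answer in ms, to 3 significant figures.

L = 77600 bits.
Transmission delays (L/R per hop): 0.02425, 0.184762 ms; sum = 0.209012 ms.
Propagation delays (d/s per hop): 0.303922, 0.0365405 ms; sum = 0.340462 ms.
Processing at 1 router(s): 1 × 2.5 ms = 2.5 ms.
End-to-end = 3.05 ms.

3.05 ms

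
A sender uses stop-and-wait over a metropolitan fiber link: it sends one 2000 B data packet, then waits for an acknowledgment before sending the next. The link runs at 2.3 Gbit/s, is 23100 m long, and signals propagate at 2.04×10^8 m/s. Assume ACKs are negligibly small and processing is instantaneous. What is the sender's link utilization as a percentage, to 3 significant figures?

t_tx = L/R = 16000/2300000000 = 6.95652e-06 s.
t_prop = 23100/204000000 = 0.000113235 s; RTT = 0.000226471 s.
Cycle = t_tx + RTT = 0.000233427 s.
Utilization = t_tx / cycle = 6.95652e-06/0.000233427 = 2.98 %.

2.98 %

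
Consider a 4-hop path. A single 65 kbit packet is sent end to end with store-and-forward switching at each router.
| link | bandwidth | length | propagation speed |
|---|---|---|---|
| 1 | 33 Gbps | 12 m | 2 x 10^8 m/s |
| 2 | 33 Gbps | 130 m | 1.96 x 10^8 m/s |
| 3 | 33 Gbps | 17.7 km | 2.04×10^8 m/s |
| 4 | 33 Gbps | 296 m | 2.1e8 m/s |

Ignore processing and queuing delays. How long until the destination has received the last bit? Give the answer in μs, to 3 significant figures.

L = 65000 bits.
Transmission delay per hop = L/R = 65000/33000000000 = 1.9697 μs; 4 hops → 7.87879 μs.
Propagation delays (d/s per hop): 0.06, 0.663265, 86.7647, 1.40952 μs; sum = 88.8975 μs.
End-to-end = 96.8 μs.

96.8 μs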